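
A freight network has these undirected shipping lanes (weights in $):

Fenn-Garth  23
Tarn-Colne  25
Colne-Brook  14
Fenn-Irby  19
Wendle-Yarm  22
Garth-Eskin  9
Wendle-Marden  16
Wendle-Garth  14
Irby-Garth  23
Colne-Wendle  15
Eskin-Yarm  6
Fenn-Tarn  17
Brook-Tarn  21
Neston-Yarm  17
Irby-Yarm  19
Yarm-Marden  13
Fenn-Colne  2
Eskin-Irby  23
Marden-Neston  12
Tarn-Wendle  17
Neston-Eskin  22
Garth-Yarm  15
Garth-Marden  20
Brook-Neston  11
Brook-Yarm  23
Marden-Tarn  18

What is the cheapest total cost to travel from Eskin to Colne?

Shortest distances from Eskin:
Eskin: 0
Yarm: 6  (via Eskin)
Garth: 9  (via Eskin)
Marden: 19  (via Yarm)
Neston: 22  (via Eskin)
Wendle: 23  (via Garth)
Irby: 23  (via Eskin)
Brook: 29  (via Yarm)
Fenn: 32  (via Garth)
Colne: 34  (via Fenn)
Shortest route: Eskin–Garth–Fenn–Colne = $34.

$34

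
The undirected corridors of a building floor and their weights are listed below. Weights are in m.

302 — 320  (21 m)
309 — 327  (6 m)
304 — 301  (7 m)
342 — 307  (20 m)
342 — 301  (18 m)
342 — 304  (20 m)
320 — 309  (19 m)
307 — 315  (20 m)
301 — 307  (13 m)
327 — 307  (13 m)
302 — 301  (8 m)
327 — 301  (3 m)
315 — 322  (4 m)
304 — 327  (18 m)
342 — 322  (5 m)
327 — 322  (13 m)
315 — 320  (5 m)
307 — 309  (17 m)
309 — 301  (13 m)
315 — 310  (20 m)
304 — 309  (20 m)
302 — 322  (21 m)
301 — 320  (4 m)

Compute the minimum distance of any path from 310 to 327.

32 m

Compare a few routes:
310–315–322–327: 20+4+13 = 37
310–315–320–309–327: 20+5+19+6 = 50
310–315–320–301–327: 20+5+4+3 = 32
310–315–320–301–309–327: 20+5+4+13+6 = 48
Cheapest is 310–315–320–301–327 at 32 m.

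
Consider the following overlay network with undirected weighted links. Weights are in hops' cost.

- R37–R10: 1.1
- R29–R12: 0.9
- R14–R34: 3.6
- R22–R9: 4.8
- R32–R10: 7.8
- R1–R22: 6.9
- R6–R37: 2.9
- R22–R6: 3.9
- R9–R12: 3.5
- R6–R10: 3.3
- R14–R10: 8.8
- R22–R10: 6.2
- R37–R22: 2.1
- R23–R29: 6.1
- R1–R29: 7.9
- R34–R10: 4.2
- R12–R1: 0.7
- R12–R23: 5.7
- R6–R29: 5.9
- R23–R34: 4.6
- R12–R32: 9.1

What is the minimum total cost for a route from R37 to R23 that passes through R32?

23.7 hops' cost

Best R37 to R32: R37–R10–R32 costing 8.9
Best R32 to R23: R32–R12–R23 costing 14.8
Total via R32: 8.9 + 14.8 = 23.7 hops' cost.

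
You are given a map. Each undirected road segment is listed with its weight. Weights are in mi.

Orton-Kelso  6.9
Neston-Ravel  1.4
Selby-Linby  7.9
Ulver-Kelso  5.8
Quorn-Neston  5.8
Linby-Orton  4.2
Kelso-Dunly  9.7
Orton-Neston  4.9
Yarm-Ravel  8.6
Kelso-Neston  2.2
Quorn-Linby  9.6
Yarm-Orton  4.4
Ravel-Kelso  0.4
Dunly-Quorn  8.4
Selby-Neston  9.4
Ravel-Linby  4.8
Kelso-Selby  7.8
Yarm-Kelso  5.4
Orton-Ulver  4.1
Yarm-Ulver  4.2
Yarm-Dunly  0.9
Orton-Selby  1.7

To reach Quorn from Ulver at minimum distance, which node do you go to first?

Candidate routes:
Ulver - Kelso - Ravel - Neston - Quorn: 5.8+0.4+1.4+5.8 = 13.4
Ulver - Kelso - Neston - Quorn: 5.8+2.2+5.8 = 13.8
Ulver - Yarm - Dunly - Quorn: 4.2+0.9+8.4 = 13.5
Cheapest is Ulver - Kelso - Ravel - Neston - Quorn at 13.4 mi.
So from Ulver the first move is to Kelso.

Kelso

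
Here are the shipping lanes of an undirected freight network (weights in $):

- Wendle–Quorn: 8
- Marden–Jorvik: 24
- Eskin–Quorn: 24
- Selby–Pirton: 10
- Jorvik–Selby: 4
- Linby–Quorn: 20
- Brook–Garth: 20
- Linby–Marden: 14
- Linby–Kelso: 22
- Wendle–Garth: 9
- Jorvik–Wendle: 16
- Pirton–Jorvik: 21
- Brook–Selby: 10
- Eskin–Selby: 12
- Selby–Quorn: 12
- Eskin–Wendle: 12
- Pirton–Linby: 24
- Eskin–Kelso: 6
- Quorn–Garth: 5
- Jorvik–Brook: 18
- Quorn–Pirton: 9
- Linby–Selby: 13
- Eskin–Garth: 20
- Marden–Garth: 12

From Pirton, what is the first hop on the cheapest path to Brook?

Enumerating some paths:
Pirton - Selby - Brook: 10+10 = 20
Pirton - Quorn - Garth - Brook: 9+5+20 = 34
Pirton - Quorn - Selby - Brook: 9+12+10 = 31
Pirton - Selby - Jorvik - Brook: 10+4+18 = 32
The minimum is $20 via Pirton - Selby - Brook.
So from Pirton the first move is to Selby.

Selby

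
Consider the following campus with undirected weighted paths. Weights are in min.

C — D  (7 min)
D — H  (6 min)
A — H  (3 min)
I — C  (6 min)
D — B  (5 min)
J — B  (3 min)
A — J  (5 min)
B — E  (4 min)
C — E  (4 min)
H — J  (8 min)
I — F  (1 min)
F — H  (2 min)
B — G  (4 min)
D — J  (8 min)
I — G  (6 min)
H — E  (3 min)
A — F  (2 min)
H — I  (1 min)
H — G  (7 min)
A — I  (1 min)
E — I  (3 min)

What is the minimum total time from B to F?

8 min

Shortest distances from B:
B: 0
J: 3  (via B)
E: 4  (via B)
G: 4  (via B)
D: 5  (via B)
H: 7  (via E)
I: 7  (via E)
A: 8  (via J)
C: 8  (via E)
F: 8  (via I)
Shortest route: B–E–I–F = 8 min.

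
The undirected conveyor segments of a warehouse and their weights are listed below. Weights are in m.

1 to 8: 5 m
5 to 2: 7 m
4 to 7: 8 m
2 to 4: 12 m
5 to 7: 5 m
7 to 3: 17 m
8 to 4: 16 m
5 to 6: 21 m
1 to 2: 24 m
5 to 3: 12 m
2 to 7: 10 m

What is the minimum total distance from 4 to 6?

34 m

Candidate routes:
4 - 2 - 5 - 6: 12+7+21 = 40
4 - 7 - 5 - 6: 8+5+21 = 34
4 - 7 - 2 - 5 - 6: 8+10+7+21 = 46
The minimum is 34 m via 4 - 7 - 5 - 6.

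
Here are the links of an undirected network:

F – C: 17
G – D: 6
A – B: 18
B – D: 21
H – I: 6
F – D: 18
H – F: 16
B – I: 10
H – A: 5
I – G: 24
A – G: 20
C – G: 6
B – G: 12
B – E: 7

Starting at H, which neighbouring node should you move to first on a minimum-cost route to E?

I

Candidate routes:
H–A–G–B–E: 5+20+12+7 = 44
H–I–B–E: 6+10+7 = 23
H–A–B–E: 5+18+7 = 30
The minimum is 23 via H–I–B–E.
So from H the first move is to I.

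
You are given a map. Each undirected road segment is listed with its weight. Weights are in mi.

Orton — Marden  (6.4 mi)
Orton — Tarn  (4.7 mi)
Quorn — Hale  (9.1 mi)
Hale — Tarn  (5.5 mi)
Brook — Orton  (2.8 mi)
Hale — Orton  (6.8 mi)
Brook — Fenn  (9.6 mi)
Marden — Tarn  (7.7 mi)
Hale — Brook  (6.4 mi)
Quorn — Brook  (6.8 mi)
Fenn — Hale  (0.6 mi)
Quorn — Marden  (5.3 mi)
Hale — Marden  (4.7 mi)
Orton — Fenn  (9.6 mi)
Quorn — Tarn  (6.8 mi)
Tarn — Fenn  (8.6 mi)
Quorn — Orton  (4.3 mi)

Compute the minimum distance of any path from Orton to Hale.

Running Dijkstra from Orton:
Orton: 0
Brook: 2.8  (via Orton)
Quorn: 4.3  (via Orton)
Tarn: 4.7  (via Orton)
Marden: 6.4  (via Orton)
Hale: 6.8  (via Orton)
Shortest route: Orton → Hale = 6.8 mi.

6.8 mi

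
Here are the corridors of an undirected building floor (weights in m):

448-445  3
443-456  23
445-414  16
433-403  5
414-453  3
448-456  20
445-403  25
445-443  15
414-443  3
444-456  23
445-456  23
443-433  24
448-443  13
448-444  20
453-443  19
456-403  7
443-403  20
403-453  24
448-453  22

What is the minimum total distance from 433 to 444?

35 m

Settle nodes by increasing distance from 433:
433: 0
403: 5  (via 433)
456: 12  (via 403)
443: 24  (via 433)
414: 27  (via 443)
453: 29  (via 403)
445: 30  (via 403)
448: 32  (via 456)
444: 35  (via 456)
Shortest route: 433–403–456–444 = 35 m.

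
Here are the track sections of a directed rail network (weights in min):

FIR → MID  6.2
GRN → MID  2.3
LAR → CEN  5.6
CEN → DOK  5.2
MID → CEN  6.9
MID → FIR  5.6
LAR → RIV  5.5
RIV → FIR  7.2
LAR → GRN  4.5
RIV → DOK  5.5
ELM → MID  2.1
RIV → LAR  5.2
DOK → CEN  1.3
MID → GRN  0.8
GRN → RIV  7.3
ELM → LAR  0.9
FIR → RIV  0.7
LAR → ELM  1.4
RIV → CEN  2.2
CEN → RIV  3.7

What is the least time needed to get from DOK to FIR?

12.2 min

Enumerating some paths:
DOK–CEN–RIV–LAR–ELM–MID–FIR: 1.3+3.7+5.2+1.4+2.1+5.6 = 19.3
DOK–CEN–RIV–FIR: 1.3+3.7+7.2 = 12.2
The minimum is 12.2 min via DOK–CEN–RIV–FIR.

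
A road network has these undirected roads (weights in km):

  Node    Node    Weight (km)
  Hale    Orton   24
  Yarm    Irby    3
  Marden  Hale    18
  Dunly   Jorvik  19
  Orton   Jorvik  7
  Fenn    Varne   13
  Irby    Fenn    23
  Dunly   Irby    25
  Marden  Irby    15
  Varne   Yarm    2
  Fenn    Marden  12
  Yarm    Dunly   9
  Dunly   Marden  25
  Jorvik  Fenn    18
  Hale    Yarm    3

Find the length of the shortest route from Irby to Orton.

Candidate routes:
Irby → Yarm → Hale → Orton: 3+3+24 = 30
Irby → Fenn → Jorvik → Orton: 23+18+7 = 48
Irby → Yarm → Varne → Fenn → Jorvik → Orton: 3+2+13+18+7 = 43
Irby → Yarm → Dunly → Jorvik → Orton: 3+9+19+7 = 38
The minimum is 30 km via Irby → Yarm → Hale → Orton.

30 km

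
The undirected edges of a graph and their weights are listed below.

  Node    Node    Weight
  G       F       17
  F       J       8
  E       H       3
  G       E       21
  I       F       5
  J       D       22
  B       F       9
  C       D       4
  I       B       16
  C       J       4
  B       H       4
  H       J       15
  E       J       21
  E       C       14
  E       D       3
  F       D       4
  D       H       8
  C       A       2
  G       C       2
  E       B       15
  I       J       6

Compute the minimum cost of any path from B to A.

Settle nodes by increasing distance from B:
B: 0
H: 4  (via B)
E: 7  (via H)
F: 9  (via B)
D: 10  (via E)
C: 14  (via D)
I: 14  (via F)
A: 16  (via C)
Shortest route: B → H → E → D → C → A = 16.

16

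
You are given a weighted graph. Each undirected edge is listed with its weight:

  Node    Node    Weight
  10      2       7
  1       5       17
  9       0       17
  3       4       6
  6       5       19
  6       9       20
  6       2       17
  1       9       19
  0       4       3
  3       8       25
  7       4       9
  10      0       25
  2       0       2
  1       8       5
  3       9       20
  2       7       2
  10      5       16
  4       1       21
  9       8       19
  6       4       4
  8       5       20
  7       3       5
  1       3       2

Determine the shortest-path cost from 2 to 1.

Running Dijkstra from 2:
2: 0
0: 2  (via 2)
7: 2  (via 2)
4: 5  (via 0)
3: 7  (via 7)
10: 7  (via 2)
1: 9  (via 3)
Shortest route: 2–7–3–1 = 9.

9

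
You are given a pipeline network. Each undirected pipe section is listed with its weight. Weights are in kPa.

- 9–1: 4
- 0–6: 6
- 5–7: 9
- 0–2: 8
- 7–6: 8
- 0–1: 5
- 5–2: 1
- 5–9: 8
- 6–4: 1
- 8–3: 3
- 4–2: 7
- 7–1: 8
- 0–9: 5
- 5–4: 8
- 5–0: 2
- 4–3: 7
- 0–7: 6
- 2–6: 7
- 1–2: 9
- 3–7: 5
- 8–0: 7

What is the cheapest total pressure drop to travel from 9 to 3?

15 kPa

Compare a few routes:
9–0–7–3: 5+6+5 = 16
9–1–0–8–3: 4+5+7+3 = 19
9–0–8–3: 5+7+3 = 15
9–1–7–3: 4+8+5 = 17
The minimum is 15 kPa via 9–0–8–3.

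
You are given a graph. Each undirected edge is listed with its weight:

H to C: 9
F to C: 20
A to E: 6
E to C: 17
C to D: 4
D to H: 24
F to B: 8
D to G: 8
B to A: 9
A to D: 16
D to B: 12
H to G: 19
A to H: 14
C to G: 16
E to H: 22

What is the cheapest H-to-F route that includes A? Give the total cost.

Shortest H→A: H–A = 14
Best A to F: A–B–F costing 17
Total via A: 14 + 17 = 31.

31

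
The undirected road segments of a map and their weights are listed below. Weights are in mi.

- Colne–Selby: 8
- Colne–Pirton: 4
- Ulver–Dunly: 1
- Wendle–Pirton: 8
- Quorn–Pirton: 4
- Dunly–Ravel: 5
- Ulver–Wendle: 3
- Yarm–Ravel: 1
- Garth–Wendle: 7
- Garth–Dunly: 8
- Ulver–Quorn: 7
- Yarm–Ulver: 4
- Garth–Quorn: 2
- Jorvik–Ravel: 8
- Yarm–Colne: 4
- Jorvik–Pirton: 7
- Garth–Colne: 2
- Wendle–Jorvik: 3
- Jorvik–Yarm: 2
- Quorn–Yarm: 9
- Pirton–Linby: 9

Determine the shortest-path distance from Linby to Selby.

21 mi

Running Dijkstra from Linby:
Linby: 0
Pirton: 9  (via Linby)
Colne: 13  (via Pirton)
Quorn: 13  (via Pirton)
Garth: 15  (via Colne)
Jorvik: 16  (via Pirton)
Wendle: 17  (via Pirton)
Yarm: 17  (via Colne)
Ravel: 18  (via Yarm)
Ulver: 20  (via Quorn)
Dunly: 21  (via Ulver)
Selby: 21  (via Colne)
Shortest route: Linby–Pirton–Colne–Selby = 21 mi.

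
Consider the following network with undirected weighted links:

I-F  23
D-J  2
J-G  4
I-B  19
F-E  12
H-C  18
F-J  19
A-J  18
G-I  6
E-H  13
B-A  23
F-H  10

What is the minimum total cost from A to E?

Shortest distances from A:
A: 0
J: 18  (via A)
D: 20  (via J)
G: 22  (via J)
B: 23  (via A)
I: 28  (via G)
F: 37  (via J)
H: 47  (via F)
E: 49  (via F)
Shortest route: A–J–F–E = 49.

49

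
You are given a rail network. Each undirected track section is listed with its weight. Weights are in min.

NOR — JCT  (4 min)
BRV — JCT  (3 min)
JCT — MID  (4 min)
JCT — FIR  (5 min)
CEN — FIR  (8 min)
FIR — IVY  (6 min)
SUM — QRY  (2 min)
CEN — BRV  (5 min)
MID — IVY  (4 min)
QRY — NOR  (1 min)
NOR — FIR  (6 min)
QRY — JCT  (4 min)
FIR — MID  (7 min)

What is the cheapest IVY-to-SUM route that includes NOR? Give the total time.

15 min

Shortest IVY→NOR: IVY → FIR → NOR = 12
Shortest NOR→SUM: NOR → QRY → SUM = 3
Total via NOR: 12 + 3 = 15 min.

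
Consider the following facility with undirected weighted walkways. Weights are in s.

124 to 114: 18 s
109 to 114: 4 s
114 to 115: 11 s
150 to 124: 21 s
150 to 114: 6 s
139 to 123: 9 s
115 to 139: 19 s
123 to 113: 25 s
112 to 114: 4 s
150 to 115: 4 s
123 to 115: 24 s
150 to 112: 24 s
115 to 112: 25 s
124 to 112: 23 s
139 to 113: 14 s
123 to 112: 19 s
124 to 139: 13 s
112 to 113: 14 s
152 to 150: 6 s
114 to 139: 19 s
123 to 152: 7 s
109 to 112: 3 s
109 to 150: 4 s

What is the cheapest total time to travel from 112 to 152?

Compare a few routes:
112–109–150–152: 3+4+6 = 13
112–114–150–152: 4+6+6 = 16
112–114–109–150–152: 4+4+4+6 = 18
The minimum is 13 s via 112–109–150–152.

13 s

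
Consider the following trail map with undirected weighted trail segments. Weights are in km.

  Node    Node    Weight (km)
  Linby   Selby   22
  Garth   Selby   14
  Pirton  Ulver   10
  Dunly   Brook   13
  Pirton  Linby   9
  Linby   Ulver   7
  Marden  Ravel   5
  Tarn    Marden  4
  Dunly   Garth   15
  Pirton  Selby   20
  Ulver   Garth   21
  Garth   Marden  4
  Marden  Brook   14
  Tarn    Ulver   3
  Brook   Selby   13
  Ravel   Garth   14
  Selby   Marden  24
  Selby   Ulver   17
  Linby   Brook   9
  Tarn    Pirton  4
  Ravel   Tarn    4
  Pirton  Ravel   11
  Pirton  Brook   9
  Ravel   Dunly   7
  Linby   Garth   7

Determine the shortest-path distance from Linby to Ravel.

14 km

Running Dijkstra from Linby:
Linby: 0
Garth: 7  (via Linby)
Ulver: 7  (via Linby)
Brook: 9  (via Linby)
Pirton: 9  (via Linby)
Tarn: 10  (via Ulver)
Marden: 11  (via Garth)
Ravel: 14  (via Tarn)
Shortest route: Linby–Ulver–Tarn–Ravel = 14 km.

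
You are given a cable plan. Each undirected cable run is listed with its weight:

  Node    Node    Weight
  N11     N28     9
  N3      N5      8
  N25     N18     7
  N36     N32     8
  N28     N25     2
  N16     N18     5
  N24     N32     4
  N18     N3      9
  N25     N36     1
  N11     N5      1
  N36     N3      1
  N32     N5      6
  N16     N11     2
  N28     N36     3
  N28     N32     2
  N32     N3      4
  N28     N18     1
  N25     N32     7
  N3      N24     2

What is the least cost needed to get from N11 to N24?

Candidate routes:
N11 - N5 - N32 - N24: 1+6+4 = 11
N11 - N5 - N32 - N3 - N24: 1+6+4+2 = 13
Cheapest is N11 - N5 - N32 - N24 at 11.

11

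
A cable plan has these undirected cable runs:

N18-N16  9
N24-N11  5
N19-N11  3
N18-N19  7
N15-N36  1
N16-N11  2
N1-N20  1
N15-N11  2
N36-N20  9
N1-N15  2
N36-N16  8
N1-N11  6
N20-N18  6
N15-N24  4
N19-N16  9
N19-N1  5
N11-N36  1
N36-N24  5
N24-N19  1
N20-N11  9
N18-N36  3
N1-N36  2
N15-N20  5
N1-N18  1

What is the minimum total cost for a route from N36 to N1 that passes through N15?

3

Best N36 to N15: N36 → N15 costing 1
Shortest N15→N1: N15 → N1 = 2
Total via N15: 1 + 2 = 3.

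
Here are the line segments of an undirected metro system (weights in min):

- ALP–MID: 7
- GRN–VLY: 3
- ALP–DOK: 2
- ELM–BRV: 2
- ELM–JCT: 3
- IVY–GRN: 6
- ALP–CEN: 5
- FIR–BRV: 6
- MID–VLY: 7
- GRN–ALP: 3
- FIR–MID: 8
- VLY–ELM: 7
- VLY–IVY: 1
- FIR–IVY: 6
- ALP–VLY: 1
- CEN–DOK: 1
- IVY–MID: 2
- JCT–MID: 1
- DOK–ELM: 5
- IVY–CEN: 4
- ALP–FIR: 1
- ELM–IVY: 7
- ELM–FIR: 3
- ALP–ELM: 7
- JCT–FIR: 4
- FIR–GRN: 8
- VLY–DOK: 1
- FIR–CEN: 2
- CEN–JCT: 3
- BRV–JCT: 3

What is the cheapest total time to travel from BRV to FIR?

Settle nodes by increasing distance from BRV:
BRV: 0
ELM: 2  (via BRV)
JCT: 3  (via BRV)
MID: 4  (via JCT)
FIR: 5  (via ELM)
Shortest route: BRV → ELM → FIR = 5 min.

5 min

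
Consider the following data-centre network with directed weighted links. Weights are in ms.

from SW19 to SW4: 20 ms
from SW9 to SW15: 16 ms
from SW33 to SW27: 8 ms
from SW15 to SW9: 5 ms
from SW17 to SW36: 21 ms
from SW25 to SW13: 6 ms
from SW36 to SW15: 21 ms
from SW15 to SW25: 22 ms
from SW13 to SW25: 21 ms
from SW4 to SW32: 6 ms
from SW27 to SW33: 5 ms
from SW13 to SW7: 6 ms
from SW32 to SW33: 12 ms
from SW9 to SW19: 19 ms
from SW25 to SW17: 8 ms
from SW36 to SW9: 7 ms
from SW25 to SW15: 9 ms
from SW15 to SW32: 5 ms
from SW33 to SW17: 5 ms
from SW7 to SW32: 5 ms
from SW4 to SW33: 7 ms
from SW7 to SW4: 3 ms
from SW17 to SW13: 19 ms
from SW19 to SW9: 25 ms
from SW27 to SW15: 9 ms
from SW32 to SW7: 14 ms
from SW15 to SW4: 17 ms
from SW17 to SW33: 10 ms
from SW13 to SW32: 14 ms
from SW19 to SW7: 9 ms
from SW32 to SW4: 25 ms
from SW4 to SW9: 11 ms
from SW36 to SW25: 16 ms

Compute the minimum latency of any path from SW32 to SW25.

Candidate routes:
SW32 → SW33 → SW17 → SW36 → SW25: 12+5+21+16 = 54
SW32 → SW33 → SW17 → SW13 → SW25: 12+5+19+21 = 57
SW32 → SW7 → SW4 → SW33 → SW27 → SW15 → SW25: 14+3+7+8+9+22 = 63
SW32 → SW33 → SW27 → SW15 → SW25: 12+8+9+22 = 51
Cheapest is SW32 → SW33 → SW27 → SW15 → SW25 at 51 ms.

51 ms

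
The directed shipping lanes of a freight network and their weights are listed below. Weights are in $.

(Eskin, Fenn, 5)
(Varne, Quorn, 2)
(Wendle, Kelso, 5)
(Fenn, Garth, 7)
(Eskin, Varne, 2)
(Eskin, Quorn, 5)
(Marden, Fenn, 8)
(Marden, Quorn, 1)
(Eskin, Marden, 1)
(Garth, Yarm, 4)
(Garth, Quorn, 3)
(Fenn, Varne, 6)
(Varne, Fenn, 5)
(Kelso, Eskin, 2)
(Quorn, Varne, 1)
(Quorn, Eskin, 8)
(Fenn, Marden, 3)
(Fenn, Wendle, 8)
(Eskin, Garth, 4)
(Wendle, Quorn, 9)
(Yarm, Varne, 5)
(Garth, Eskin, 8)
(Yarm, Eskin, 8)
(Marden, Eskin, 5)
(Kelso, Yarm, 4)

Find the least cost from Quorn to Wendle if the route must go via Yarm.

$34

Shortest Quorn→Yarm: Quorn–Eskin–Garth–Yarm = 16
Shortest Yarm→Wendle: Yarm–Varne–Fenn–Wendle = 18
Total via Yarm: 16 + 18 = $34.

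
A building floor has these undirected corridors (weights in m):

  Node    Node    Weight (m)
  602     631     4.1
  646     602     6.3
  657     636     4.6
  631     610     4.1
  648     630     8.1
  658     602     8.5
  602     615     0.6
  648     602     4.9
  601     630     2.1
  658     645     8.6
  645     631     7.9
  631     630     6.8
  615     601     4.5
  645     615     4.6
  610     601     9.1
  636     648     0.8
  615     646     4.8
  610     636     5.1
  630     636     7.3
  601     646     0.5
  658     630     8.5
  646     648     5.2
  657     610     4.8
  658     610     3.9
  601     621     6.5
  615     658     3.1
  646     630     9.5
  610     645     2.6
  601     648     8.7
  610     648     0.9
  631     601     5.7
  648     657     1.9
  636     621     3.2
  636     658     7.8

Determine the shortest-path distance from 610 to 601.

Candidate routes:
610 → 648 → 646 → 601: 0.9+5.2+0.5 = 6.6
610 → 601: 9.1 = 9.1
610 → 631 → 601: 4.1+5.7 = 9.8
610 → 648 → 601: 0.9+8.7 = 9.6
The minimum is 6.6 m via 610 → 648 → 646 → 601.

6.6 m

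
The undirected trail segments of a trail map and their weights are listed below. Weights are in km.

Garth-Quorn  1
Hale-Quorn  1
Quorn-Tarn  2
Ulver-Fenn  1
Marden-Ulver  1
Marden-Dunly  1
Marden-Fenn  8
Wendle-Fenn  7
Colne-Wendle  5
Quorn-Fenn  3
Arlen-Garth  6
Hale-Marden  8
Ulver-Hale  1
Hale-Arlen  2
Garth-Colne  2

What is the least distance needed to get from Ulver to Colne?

5 km

Enumerating some paths:
Ulver - Hale - Quorn - Garth - Colne: 1+1+1+2 = 5
Ulver - Fenn - Quorn - Garth - Colne: 1+3+1+2 = 7
The minimum is 5 km via Ulver - Hale - Quorn - Garth - Colne.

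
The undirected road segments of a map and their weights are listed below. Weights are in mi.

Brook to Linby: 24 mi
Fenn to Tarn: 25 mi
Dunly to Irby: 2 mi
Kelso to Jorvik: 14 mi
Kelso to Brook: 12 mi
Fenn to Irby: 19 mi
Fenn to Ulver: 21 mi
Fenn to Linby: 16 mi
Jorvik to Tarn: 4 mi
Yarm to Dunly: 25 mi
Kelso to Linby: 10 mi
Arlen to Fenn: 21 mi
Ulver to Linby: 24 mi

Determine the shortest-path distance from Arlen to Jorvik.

Settle nodes by increasing distance from Arlen:
Arlen: 0
Fenn: 21  (via Arlen)
Linby: 37  (via Fenn)
Irby: 40  (via Fenn)
Ulver: 42  (via Fenn)
Dunly: 42  (via Irby)
Tarn: 46  (via Fenn)
Kelso: 47  (via Linby)
Jorvik: 50  (via Tarn)
Shortest route: Arlen–Fenn–Tarn–Jorvik = 50 mi.

50 mi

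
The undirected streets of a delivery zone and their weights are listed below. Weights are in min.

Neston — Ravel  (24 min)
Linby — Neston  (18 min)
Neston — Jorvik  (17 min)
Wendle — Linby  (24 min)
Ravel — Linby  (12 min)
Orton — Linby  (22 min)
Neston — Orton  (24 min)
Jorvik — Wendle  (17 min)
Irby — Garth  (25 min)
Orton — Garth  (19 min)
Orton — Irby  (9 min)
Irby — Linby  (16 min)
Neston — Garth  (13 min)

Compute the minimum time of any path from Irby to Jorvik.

Settle nodes by increasing distance from Irby:
Irby: 0
Orton: 9  (via Irby)
Linby: 16  (via Irby)
Garth: 25  (via Irby)
Ravel: 28  (via Linby)
Neston: 33  (via Orton)
Wendle: 40  (via Linby)
Jorvik: 50  (via Neston)
Shortest route: Irby → Orton → Neston → Jorvik = 50 min.

50 min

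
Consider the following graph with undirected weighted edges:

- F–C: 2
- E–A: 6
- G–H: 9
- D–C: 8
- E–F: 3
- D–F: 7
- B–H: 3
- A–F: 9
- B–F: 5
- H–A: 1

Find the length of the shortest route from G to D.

24

Running Dijkstra from G:
G: 0
H: 9  (via G)
A: 10  (via H)
B: 12  (via H)
E: 16  (via A)
F: 17  (via B)
C: 19  (via F)
D: 24  (via F)
Shortest route: G–H–B–F–D = 24.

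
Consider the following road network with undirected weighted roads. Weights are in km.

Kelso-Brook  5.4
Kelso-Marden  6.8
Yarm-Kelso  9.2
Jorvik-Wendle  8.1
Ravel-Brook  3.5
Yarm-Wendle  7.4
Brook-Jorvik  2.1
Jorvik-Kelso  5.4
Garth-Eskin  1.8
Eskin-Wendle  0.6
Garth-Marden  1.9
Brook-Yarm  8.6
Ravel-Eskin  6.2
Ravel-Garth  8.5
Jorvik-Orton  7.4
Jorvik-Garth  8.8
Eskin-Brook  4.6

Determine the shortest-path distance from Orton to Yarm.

Running Dijkstra from Orton:
Orton: 0
Jorvik: 7.4  (via Orton)
Brook: 9.5  (via Jorvik)
Kelso: 12.8  (via Jorvik)
Ravel: 13  (via Brook)
Eskin: 14.1  (via Brook)
Wendle: 14.7  (via Eskin)
Garth: 15.9  (via Eskin)
Marden: 17.8  (via Garth)
Yarm: 18.1  (via Brook)
Shortest route: Orton–Jorvik–Brook–Yarm = 18.1 km.

18.1 km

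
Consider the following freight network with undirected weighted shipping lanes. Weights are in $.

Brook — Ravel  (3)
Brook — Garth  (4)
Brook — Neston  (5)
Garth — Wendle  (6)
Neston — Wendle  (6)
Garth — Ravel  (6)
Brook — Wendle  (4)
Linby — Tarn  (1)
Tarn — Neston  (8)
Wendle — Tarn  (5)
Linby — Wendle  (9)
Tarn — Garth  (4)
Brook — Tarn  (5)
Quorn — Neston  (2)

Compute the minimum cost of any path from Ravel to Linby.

Enumerating some paths:
Ravel - Brook - Garth - Tarn - Linby: 3+4+4+1 = 12
Ravel - Garth - Tarn - Linby: 6+4+1 = 11
Ravel - Brook - Tarn - Linby: 3+5+1 = 9
The minimum is $9 via Ravel - Brook - Tarn - Linby.

$9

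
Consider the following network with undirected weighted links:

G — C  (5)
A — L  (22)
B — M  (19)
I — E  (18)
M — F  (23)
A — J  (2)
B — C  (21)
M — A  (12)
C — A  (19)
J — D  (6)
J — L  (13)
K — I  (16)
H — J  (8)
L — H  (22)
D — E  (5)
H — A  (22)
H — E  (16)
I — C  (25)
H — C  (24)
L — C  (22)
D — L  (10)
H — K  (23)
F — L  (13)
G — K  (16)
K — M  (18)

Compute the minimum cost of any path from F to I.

46

Running Dijkstra from F:
F: 0
L: 13  (via F)
D: 23  (via L)
M: 23  (via F)
J: 26  (via L)
A: 28  (via J)
E: 28  (via D)
H: 34  (via J)
C: 35  (via L)
G: 40  (via C)
K: 41  (via M)
B: 42  (via M)
I: 46  (via E)
Shortest route: F → L → D → E → I = 46.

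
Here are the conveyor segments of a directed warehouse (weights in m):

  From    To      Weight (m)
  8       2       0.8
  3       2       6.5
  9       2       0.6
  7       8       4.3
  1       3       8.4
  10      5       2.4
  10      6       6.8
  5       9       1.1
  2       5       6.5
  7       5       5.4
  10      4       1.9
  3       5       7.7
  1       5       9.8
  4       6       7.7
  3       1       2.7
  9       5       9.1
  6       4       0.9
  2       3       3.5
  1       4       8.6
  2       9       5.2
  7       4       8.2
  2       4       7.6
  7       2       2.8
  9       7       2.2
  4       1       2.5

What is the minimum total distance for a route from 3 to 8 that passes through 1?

20.1 m

Shortest 3→1: 3 → 1 = 2.7
Shortest 1→8: 1 → 5 → 9 → 7 → 8 = 17.4
Total via 1: 2.7 + 17.4 = 20.1 m.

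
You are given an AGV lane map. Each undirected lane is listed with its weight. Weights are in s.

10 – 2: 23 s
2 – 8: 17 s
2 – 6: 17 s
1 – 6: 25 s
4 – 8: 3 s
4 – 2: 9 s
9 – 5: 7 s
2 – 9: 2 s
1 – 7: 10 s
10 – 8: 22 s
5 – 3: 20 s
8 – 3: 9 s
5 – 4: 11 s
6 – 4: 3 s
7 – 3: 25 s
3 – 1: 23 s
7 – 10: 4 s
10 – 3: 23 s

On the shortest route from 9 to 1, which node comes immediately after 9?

Compare a few routes:
9 → 5 → 4 → 6 → 1: 7+11+3+25 = 46
9 → 2 → 4 → 6 → 1: 2+9+3+25 = 39
9 → 2 → 4 → 8 → 3 → 1: 2+9+3+9+23 = 46
9 → 2 → 6 → 1: 2+17+25 = 44
The minimum is 39 s via 9 → 2 → 4 → 6 → 1.
So from 9 the first move is to 2.

2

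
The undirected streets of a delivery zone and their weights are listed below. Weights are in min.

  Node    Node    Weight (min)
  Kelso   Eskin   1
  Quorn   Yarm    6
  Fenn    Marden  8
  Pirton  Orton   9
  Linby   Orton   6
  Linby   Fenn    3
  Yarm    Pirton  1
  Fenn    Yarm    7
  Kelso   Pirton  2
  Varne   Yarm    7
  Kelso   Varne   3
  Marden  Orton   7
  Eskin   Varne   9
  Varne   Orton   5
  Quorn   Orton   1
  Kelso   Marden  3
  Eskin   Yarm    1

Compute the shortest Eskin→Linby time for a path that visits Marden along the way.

Shortest Eskin→Marden: Eskin → Kelso → Marden = 4
Shortest Marden→Linby: Marden → Fenn → Linby = 11
Total via Marden: 4 + 11 = 15 min.

15 min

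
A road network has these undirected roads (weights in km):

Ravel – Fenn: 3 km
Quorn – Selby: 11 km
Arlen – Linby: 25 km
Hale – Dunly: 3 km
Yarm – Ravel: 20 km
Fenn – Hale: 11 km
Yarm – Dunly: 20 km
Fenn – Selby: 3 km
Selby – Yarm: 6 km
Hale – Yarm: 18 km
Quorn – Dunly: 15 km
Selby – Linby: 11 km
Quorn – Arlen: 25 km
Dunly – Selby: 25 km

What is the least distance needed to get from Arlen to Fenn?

39 km

Settle nodes by increasing distance from Arlen:
Arlen: 0
Linby: 25  (via Arlen)
Quorn: 25  (via Arlen)
Selby: 36  (via Linby)
Fenn: 39  (via Selby)
Shortest route: Arlen → Linby → Selby → Fenn = 39 km.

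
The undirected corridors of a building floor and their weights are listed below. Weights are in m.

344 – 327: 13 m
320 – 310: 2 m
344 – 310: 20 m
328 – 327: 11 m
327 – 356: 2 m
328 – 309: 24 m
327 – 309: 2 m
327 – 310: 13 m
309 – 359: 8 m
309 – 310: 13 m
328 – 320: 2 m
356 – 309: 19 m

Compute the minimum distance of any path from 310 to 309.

13 m

Shortest distances from 310:
310: 0
320: 2  (via 310)
328: 4  (via 320)
327: 13  (via 310)
309: 13  (via 310)
Shortest route: 310 → 309 = 13 m.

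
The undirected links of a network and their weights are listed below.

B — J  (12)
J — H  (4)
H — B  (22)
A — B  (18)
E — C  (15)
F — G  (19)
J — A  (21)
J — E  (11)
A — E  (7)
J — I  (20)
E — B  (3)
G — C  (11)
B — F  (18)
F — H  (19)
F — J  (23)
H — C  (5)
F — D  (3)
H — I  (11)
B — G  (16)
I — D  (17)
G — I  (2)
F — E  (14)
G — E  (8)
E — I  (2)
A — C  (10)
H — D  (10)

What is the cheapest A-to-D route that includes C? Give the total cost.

25

Shortest A→C: A → C = 10
Shortest C→D: C → H → D = 15
Total via C: 10 + 15 = 25.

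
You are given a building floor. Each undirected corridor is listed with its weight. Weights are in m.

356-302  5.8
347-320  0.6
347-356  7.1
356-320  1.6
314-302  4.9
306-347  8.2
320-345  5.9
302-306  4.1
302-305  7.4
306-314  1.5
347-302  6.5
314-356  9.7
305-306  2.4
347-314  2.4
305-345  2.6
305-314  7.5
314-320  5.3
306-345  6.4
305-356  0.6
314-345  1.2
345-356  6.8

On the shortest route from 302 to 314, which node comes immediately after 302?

Enumerating some paths:
302 - 314: 4.9 = 4.9
302 - 306 - 314: 4.1+1.5 = 5.6
302 - 347 - 314: 6.5+2.4 = 8.9
The minimum is 4.9 m via 302 - 314.
So from 302 the first move is to 314.

314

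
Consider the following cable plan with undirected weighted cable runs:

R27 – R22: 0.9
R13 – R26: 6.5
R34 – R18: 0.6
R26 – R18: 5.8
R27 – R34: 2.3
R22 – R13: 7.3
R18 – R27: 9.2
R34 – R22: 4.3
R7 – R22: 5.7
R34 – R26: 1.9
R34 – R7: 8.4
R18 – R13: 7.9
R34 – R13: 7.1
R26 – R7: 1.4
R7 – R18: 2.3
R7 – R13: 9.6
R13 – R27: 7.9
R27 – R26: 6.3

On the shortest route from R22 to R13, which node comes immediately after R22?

Candidate routes:
R22–R13: 7.3 = 7.3
R22–R34–R13: 4.3+7.1 = 11.4
R22–R27–R34–R13: 0.9+2.3+7.1 = 10.3
R22–R27–R13: 0.9+7.9 = 8.8
Cheapest is R22–R13 at 7.3.
So from R22 the first move is to R13.

R13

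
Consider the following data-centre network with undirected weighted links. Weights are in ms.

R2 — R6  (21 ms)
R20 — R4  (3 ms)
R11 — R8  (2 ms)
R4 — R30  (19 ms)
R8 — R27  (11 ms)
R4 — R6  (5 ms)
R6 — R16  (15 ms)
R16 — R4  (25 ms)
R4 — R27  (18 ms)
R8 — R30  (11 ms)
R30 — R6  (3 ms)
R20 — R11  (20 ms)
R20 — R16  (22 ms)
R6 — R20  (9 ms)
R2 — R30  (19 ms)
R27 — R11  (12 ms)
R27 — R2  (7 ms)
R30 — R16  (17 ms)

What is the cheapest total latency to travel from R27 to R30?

Running Dijkstra from R27:
R27: 0
R2: 7  (via R27)
R8: 11  (via R27)
R11: 12  (via R27)
R4: 18  (via R27)
R20: 21  (via R4)
R30: 22  (via R8)
Shortest route: R27–R8–R30 = 22 ms.

22 ms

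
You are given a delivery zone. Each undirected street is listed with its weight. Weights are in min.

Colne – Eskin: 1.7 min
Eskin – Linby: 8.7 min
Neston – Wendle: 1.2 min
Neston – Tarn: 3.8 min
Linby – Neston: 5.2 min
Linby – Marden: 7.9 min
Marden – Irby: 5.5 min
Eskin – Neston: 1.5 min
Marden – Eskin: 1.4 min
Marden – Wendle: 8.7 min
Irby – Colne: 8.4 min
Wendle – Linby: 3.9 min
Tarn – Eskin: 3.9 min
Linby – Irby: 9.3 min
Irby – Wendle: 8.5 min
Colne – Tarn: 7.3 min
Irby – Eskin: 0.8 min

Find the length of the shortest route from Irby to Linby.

Enumerating some paths:
Irby - Eskin - Linby: 0.8+8.7 = 9.5
Irby - Linby: 9.3 = 9.3
Irby - Eskin - Neston - Wendle - Linby: 0.8+1.5+1.2+3.9 = 7.4
Irby - Eskin - Neston - Linby: 0.8+1.5+5.2 = 7.5
Cheapest is Irby - Eskin - Neston - Wendle - Linby at 7.4 min.

7.4 min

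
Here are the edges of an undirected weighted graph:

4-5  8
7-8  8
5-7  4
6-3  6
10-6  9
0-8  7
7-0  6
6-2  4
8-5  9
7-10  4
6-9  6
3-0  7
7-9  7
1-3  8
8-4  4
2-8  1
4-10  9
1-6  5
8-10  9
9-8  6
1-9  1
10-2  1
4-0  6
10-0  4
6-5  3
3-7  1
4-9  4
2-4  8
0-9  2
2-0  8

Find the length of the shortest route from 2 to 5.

Candidate routes:
2 - 8 - 5: 1+9 = 10
2 - 10 - 6 - 5: 1+9+3 = 13
2 - 6 - 5: 4+3 = 7
2 - 10 - 7 - 5: 1+4+4 = 9
The minimum is 7 via 2 - 6 - 5.

7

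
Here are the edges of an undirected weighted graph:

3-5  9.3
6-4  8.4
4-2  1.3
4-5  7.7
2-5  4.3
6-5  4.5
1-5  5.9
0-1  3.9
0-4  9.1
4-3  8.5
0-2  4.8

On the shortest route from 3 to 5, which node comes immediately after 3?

5

Compare a few routes:
3–4–2–5: 8.5+1.3+4.3 = 14.1
3–5: 9.3 = 9.3
The minimum is 9.3 via 3–5.
So from 3 the first move is to 5.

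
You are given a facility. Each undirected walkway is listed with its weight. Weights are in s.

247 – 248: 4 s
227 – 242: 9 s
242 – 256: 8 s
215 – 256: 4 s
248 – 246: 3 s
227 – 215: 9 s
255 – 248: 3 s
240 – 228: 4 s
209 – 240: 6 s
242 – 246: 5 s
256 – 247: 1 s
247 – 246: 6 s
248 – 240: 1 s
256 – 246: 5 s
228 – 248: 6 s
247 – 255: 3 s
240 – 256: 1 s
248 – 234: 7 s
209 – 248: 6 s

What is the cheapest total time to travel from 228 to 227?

18 s

Settle nodes by increasing distance from 228:
228: 0
240: 4  (via 228)
256: 5  (via 240)
248: 5  (via 240)
247: 6  (via 256)
255: 8  (via 248)
246: 8  (via 248)
215: 9  (via 256)
209: 10  (via 240)
234: 12  (via 248)
242: 13  (via 256)
227: 18  (via 215)
Shortest route: 228–240–256–215–227 = 18 s.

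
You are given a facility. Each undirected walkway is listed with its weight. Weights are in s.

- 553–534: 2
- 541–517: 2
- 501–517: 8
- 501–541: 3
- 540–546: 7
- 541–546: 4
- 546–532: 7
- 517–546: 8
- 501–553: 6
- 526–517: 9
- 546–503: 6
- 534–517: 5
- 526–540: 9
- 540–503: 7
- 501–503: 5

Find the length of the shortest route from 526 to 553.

16 s

Running Dijkstra from 526:
526: 0
540: 9  (via 526)
517: 9  (via 526)
541: 11  (via 517)
501: 14  (via 541)
534: 14  (via 517)
546: 15  (via 541)
553: 16  (via 534)
Shortest route: 526 → 517 → 534 → 553 = 16 s.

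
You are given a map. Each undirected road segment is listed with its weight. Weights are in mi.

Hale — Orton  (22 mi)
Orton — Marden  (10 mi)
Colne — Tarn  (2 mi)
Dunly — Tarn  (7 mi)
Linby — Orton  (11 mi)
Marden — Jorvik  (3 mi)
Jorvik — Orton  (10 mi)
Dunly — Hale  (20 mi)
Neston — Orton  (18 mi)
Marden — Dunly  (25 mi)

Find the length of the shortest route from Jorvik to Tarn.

Compare a few routes:
Jorvik → Orton → Hale → Dunly → Tarn: 10+22+20+7 = 59
Jorvik → Marden → Dunly → Tarn: 3+25+7 = 35
Jorvik → Orton → Marden → Dunly → Tarn: 10+10+25+7 = 52
Jorvik → Marden → Orton → Hale → Dunly → Tarn: 3+10+22+20+7 = 62
Cheapest is Jorvik → Marden → Dunly → Tarn at 35 mi.

35 mi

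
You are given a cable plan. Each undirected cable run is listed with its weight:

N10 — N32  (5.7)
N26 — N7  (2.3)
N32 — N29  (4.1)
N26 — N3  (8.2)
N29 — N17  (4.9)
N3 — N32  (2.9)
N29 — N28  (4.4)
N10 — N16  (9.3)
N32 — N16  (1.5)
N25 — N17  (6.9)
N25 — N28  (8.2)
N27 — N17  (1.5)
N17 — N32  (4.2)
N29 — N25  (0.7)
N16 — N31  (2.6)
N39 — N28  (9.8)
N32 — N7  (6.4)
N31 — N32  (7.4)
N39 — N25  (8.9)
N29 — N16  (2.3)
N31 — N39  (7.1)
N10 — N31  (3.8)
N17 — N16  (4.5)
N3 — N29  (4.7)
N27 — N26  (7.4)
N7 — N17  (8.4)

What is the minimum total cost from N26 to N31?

Settle nodes by increasing distance from N26:
N26: 0
N7: 2.3  (via N26)
N27: 7.4  (via N26)
N3: 8.2  (via N26)
N32: 8.7  (via N7)
N17: 8.9  (via N27)
N16: 10.2  (via N32)
N29: 12.5  (via N16)
N31: 12.8  (via N16)
Shortest route: N26 → N7 → N32 → N16 → N31 = 12.8.

12.8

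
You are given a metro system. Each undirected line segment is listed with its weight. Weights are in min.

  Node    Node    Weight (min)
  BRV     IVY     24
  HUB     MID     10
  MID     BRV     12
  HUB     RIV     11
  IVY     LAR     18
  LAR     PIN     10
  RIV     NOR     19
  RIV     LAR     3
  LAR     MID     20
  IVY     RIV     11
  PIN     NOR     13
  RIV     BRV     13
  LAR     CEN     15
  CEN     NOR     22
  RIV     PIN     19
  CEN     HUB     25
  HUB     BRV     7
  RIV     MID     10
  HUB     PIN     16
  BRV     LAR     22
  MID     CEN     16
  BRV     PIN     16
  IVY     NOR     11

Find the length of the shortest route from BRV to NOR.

29 min

Running Dijkstra from BRV:
BRV: 0
HUB: 7  (via BRV)
MID: 12  (via BRV)
RIV: 13  (via BRV)
LAR: 16  (via RIV)
PIN: 16  (via BRV)
IVY: 24  (via BRV)
CEN: 28  (via MID)
NOR: 29  (via PIN)
Shortest route: BRV → PIN → NOR = 29 min.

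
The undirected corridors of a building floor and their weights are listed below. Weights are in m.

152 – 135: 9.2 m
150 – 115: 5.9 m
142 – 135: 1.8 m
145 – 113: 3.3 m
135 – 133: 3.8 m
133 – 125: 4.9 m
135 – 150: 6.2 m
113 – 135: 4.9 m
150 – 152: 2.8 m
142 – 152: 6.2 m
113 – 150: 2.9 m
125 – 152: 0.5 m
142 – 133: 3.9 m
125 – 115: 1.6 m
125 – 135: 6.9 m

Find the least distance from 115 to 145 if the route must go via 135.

16.7 m

Best 115 to 135: 115–125–135 costing 8.5
Shortest 135→145: 135–113–145 = 8.2
Total via 135: 8.5 + 8.2 = 16.7 m.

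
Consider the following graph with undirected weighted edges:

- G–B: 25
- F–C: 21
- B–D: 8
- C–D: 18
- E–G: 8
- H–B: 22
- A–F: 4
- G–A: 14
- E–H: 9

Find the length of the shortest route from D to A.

Shortest distances from D:
D: 0
B: 8  (via D)
C: 18  (via D)
H: 30  (via B)
G: 33  (via B)
E: 39  (via H)
F: 39  (via C)
A: 43  (via F)
Shortest route: D → C → F → A = 43.

43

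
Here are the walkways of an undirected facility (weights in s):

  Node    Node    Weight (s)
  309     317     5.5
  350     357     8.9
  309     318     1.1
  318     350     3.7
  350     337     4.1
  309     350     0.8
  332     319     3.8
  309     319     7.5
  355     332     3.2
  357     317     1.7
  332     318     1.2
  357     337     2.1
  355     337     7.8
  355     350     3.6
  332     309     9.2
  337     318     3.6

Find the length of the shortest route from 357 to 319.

10.7 s

Running Dijkstra from 357:
357: 0
317: 1.7  (via 357)
337: 2.1  (via 357)
318: 5.7  (via 337)
350: 6.2  (via 337)
309: 6.8  (via 318)
332: 6.9  (via 318)
355: 9.8  (via 350)
319: 10.7  (via 332)
Shortest route: 357 → 337 → 318 → 332 → 319 = 10.7 s.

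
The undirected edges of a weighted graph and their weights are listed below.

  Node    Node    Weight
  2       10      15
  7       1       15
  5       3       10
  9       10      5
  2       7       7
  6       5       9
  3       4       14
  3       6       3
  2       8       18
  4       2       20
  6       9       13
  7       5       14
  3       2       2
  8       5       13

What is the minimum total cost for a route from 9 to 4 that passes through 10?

36

Shortest 9→10: 9 → 10 = 5
Best 10 to 4: 10 → 2 → 3 → 4 costing 31
Total via 10: 5 + 31 = 36.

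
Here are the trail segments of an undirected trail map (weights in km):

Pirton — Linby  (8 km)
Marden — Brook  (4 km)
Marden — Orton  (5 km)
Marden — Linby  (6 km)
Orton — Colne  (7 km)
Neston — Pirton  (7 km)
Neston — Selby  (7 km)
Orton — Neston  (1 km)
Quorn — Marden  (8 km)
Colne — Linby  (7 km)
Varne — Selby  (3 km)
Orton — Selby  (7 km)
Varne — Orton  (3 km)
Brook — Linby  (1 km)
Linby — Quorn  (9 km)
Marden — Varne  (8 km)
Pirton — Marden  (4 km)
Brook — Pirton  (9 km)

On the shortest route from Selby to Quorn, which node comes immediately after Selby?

Varne

Compare a few routes:
Selby–Varne–Marden–Quorn: 3+8+8 = 19
Selby–Neston–Orton–Marden–Quorn: 7+1+5+8 = 21
Selby–Orton–Marden–Quorn: 7+5+8 = 20
Cheapest is Selby–Varne–Marden–Quorn at 19 km.
So from Selby the first move is to Varne.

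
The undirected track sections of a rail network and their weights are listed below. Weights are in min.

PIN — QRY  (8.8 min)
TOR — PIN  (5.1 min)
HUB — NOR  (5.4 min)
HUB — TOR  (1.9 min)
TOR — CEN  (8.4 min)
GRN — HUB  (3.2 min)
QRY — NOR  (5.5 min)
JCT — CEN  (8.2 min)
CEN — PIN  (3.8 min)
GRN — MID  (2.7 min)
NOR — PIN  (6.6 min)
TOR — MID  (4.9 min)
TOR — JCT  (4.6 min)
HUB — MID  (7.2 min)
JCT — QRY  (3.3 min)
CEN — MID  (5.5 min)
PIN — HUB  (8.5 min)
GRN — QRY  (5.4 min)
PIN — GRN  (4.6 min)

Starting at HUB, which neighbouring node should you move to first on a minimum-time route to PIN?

TOR

Enumerating some paths:
HUB → GRN → PIN: 3.2+4.6 = 7.8
HUB → NOR → PIN: 5.4+6.6 = 12
HUB → PIN: 8.5 = 8.5
HUB → TOR → PIN: 1.9+5.1 = 7
The minimum is 7 min via HUB → TOR → PIN.
So from HUB the first move is to TOR.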